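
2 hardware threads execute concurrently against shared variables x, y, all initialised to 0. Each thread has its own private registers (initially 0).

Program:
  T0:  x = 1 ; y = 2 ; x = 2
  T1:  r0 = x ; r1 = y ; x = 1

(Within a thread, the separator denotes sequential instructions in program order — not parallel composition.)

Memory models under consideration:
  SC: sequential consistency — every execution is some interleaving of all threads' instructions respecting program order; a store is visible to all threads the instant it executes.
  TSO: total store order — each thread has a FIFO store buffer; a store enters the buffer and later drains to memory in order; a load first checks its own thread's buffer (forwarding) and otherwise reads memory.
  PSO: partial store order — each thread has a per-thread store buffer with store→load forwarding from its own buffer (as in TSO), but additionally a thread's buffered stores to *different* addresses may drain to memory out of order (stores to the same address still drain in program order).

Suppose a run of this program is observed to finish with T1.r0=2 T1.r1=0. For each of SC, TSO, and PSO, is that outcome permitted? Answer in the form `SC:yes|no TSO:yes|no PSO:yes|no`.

outcome vector order: (T1.r0,T1.r1)
[SC] allowed = {0/0 0/2 1/0 1/2 2/2}
[TSO] allowed = {0/0 0/2 1/0 1/2 2/2}
[PSO] allowed = {0/0 0/2 1/0 1/2 2/0 2/2}
target 2/0 ∈ {PSO}

SC:no TSO:no PSO:yes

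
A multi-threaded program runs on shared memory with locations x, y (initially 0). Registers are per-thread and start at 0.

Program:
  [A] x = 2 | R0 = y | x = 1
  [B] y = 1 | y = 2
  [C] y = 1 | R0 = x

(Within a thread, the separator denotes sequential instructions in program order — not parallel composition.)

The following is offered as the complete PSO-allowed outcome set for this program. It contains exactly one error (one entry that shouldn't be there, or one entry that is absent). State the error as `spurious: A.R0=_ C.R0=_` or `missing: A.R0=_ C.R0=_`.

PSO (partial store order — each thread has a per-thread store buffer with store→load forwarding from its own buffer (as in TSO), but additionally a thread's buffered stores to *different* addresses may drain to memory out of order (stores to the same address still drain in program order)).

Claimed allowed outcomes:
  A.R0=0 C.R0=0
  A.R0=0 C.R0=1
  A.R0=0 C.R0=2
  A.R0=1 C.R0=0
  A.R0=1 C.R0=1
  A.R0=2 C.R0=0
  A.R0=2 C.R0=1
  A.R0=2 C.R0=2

missing: A.R0=1 C.R0=2

outcome vector order: (A.R0,C.R0)
PSO: 9 outcomes — {(0,0), (0,1), (0,2), (1,0), (1,1), (1,2), (2,0), (2,1), (2,2)}
PSO∖claimed = {(1,2)}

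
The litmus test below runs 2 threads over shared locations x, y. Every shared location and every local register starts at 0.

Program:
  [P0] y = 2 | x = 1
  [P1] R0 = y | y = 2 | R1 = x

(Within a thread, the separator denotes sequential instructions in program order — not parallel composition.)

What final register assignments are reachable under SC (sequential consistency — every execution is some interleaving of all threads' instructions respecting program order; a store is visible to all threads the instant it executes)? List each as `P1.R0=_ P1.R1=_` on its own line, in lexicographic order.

P1.R0=0 P1.R1=0
P1.R0=0 P1.R1=1
P1.R0=2 P1.R1=0
P1.R0=2 P1.R1=1

outcome vector order: (P1.R0,P1.R1)
|SC outcomes| = 4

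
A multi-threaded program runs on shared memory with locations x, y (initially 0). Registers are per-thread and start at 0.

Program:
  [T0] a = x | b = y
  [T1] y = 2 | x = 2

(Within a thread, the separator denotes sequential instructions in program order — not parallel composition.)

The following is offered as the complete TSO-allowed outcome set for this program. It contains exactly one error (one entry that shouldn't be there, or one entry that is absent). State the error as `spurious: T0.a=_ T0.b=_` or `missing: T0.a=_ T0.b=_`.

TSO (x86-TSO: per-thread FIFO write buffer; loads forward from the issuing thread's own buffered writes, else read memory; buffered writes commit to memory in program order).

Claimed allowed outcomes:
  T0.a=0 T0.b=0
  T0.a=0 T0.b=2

outcome vector order: (T0.a,T0.b)
[TSO] allowed = {00, 02, 22}
TSO∖claimed = {22}

missing: T0.a=2 T0.b=2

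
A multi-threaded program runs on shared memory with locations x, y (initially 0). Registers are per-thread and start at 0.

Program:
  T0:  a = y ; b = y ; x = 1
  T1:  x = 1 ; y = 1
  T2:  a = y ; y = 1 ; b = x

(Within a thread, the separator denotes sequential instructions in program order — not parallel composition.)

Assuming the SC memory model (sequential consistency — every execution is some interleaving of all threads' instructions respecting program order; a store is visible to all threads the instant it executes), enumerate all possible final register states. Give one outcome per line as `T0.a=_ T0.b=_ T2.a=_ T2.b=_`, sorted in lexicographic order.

T0.a=0 T0.b=0 T2.a=0 T2.b=0
T0.a=0 T0.b=0 T2.a=0 T2.b=1
T0.a=0 T0.b=0 T2.a=1 T2.b=1
T0.a=0 T0.b=1 T2.a=0 T2.b=0
T0.a=0 T0.b=1 T2.a=0 T2.b=1
T0.a=0 T0.b=1 T2.a=1 T2.b=1
T0.a=1 T0.b=1 T2.a=0 T2.b=0
T0.a=1 T0.b=1 T2.a=0 T2.b=1
T0.a=1 T0.b=1 T2.a=1 T2.b=1

outcome vector order: (T0.a,T0.b,T2.a,T2.b)
|SC outcomes| = 9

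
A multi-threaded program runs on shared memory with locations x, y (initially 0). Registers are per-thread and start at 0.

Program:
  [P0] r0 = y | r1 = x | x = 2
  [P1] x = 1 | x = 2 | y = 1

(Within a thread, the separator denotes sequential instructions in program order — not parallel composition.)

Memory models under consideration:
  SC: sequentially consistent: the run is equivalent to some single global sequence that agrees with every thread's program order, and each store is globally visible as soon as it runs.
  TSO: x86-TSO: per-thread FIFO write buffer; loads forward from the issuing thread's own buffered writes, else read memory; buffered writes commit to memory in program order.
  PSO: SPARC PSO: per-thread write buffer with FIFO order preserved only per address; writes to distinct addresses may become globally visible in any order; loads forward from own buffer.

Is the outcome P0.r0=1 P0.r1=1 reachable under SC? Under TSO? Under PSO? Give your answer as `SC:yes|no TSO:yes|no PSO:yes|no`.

SC:no TSO:no PSO:yes

outcome vector order: (P0.r0,P0.r1)
SC (4): <0 0>; <0 1>; <0 2>; <1 2>
TSO (4): <0 0>; <0 1>; <0 2>; <1 2>
PSO (6): <0 0>; <0 1>; <0 2>; <1 0>; <1 1>; <1 2>
target <1 1> ∈ {PSO}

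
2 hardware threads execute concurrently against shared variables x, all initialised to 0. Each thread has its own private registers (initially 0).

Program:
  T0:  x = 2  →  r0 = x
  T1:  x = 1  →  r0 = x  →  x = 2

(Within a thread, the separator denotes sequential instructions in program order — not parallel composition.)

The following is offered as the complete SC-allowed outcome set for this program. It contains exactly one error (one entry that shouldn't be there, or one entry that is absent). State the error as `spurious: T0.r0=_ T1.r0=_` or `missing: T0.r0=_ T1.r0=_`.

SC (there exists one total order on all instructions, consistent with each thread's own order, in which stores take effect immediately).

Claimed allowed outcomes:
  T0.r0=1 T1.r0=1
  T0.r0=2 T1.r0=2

missing: T0.r0=2 T1.r0=1

outcome vector order: (T0.r0,T1.r0)
SC: 3 outcomes — {11, 21, 22}
SC∖claimed = {21}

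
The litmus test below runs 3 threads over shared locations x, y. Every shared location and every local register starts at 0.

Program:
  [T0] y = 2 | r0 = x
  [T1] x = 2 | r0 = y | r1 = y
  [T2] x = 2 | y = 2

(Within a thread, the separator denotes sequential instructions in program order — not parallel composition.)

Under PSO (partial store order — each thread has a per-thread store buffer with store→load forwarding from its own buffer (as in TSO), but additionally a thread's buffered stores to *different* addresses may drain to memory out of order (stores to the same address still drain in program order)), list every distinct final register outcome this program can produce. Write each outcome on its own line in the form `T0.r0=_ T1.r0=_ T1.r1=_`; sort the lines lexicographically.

outcome vector order: (T0.r0,T1.r0,T1.r1)
|PSO outcomes| = 6

T0.r0=0 T1.r0=0 T1.r1=0
T0.r0=0 T1.r0=0 T1.r1=2
T0.r0=0 T1.r0=2 T1.r1=2
T0.r0=2 T1.r0=0 T1.r1=0
T0.r0=2 T1.r0=0 T1.r1=2
T0.r0=2 T1.r0=2 T1.r1=2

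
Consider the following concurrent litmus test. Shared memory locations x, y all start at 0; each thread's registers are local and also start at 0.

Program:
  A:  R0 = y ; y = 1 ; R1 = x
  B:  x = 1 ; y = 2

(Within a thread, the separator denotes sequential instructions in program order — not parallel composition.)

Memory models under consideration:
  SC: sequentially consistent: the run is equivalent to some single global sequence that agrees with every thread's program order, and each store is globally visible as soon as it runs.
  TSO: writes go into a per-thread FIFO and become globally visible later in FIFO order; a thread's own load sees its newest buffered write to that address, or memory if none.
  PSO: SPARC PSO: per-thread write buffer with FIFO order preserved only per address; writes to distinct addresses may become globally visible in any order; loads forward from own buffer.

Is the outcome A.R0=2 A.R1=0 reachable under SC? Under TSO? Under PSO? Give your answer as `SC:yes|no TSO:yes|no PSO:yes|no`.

SC:no TSO:no PSO:yes

outcome vector order: (A.R0,A.R1)
under SC → 0/0, 0/1, 2/1
under TSO → 0/0, 0/1, 2/1
under PSO → 0/0, 0/1, 2/0, 2/1
target 2/0 ∈ {PSO}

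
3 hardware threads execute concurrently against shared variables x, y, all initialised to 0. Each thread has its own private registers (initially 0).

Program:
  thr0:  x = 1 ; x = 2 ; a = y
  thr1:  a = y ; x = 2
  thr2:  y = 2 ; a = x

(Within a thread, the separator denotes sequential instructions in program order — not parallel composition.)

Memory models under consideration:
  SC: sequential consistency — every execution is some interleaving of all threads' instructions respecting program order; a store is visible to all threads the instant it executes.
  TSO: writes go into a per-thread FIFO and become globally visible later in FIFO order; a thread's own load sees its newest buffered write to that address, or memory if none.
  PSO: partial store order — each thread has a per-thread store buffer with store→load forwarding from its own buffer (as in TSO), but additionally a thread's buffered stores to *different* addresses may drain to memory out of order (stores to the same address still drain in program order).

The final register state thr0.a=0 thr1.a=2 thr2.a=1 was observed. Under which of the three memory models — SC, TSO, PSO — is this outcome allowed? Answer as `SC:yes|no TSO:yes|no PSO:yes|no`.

outcome vector order: (thr0.a,thr1.a,thr2.a)
[SC] allowed = {(0,0,2); (0,2,2); (2,0,0); (2,0,1); (2,0,2); (2,2,0); (2,2,1); (2,2,2)}
[TSO] allowed = {(0,0,0); (0,0,1); (0,0,2); (0,2,0); (0,2,1); (0,2,2); (2,0,0); (2,0,1); (2,0,2); (2,2,0); (2,2,1); (2,2,2)}
[PSO] allowed = {(0,0,0); (0,0,1); (0,0,2); (0,2,0); (0,2,1); (0,2,2); (2,0,0); (2,0,1); (2,0,2); (2,2,0); (2,2,1); (2,2,2)}
target (0,2,1) ∈ {TSO,PSO}

SC:no TSO:yes PSO:yes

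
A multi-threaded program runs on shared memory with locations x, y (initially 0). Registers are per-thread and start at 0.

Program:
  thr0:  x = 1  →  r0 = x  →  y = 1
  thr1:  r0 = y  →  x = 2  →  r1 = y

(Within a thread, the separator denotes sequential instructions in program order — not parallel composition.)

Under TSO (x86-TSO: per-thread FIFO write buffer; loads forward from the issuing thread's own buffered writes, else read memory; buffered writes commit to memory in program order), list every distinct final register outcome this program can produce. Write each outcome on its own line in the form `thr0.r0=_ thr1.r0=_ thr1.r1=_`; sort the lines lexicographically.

thr0.r0=1 thr1.r0=0 thr1.r1=0
thr0.r0=1 thr1.r0=0 thr1.r1=1
thr0.r0=1 thr1.r0=1 thr1.r1=1
thr0.r0=2 thr1.r0=0 thr1.r1=0
thr0.r0=2 thr1.r0=0 thr1.r1=1

outcome vector order: (thr0.r0,thr1.r0,thr1.r1)
|TSO outcomes| = 5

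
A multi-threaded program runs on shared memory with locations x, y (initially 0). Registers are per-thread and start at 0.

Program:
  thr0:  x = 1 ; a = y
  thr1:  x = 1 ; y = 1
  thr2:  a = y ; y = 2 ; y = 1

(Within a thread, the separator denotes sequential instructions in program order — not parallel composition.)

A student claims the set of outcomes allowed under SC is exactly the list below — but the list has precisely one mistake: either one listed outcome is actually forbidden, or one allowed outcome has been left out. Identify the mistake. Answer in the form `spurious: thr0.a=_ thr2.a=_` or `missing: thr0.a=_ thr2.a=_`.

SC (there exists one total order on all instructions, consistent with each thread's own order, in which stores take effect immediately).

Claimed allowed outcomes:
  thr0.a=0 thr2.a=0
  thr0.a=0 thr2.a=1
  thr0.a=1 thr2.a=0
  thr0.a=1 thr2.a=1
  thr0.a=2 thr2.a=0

missing: thr0.a=2 thr2.a=1

outcome vector order: (thr0.a,thr2.a)
SC (6): 00; 01; 10; 11; 20; 21
SC∖claimed = {21}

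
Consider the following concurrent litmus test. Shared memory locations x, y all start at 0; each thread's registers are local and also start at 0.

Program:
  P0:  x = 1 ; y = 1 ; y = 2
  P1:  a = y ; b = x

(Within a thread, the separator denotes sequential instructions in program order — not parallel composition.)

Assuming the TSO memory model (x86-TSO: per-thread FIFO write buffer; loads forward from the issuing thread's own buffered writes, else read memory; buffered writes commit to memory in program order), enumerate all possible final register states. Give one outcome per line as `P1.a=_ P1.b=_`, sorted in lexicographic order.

P1.a=0 P1.b=0
P1.a=0 P1.b=1
P1.a=1 P1.b=1
P1.a=2 P1.b=1

outcome vector order: (P1.a,P1.b)
|TSO outcomes| = 4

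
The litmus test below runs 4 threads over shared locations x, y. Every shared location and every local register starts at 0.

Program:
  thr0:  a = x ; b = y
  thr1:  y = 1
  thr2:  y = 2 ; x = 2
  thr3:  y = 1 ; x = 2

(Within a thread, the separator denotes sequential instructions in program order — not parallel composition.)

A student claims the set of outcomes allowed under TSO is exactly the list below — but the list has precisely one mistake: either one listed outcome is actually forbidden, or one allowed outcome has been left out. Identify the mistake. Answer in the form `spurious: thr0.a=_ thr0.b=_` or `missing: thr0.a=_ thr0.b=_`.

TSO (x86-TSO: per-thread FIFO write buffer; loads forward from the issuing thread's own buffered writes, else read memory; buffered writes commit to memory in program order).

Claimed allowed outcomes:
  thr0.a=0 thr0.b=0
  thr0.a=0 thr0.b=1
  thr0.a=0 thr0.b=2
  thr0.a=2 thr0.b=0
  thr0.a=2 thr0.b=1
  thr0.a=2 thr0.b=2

spurious: thr0.a=2 thr0.b=0

outcome vector order: (thr0.a,thr0.b)
under TSO → (0,0) (0,1) (0,2) (2,1) (2,2)
claimed∖TSO = {(2,0)}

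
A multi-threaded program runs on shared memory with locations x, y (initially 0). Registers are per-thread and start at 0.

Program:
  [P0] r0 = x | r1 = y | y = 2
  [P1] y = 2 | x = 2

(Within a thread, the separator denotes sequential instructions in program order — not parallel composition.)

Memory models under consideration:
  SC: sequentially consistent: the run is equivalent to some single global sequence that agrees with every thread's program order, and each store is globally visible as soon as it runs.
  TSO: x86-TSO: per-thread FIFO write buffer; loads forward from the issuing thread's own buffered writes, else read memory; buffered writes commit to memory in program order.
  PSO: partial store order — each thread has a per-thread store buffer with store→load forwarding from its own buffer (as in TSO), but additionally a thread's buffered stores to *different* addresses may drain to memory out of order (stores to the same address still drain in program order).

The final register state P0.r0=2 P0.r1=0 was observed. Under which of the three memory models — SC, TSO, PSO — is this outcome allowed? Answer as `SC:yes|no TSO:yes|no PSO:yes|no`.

outcome vector order: (P0.r0,P0.r1)
SC: 3 outcomes — {(0,0); (0,2); (2,2)}
TSO: 3 outcomes — {(0,0); (0,2); (2,2)}
PSO: 4 outcomes — {(0,0); (0,2); (2,0); (2,2)}
target (2,0) ∈ {PSO}

SC:no TSO:no PSO:yes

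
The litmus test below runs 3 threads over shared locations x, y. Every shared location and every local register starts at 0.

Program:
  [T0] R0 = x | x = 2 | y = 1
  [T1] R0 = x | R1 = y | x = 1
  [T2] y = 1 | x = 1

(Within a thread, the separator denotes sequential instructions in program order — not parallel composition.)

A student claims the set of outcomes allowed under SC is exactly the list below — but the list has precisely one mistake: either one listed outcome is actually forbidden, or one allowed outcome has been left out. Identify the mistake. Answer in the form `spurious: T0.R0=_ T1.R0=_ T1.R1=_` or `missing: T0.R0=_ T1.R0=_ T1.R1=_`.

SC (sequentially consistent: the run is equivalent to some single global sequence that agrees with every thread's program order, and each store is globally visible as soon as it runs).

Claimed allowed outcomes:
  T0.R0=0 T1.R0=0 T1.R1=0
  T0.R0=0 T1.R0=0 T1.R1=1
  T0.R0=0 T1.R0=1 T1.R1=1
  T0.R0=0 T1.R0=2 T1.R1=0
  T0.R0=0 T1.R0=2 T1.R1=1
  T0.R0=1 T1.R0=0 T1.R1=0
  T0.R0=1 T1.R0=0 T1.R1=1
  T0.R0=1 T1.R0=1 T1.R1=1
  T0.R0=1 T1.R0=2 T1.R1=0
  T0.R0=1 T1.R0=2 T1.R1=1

outcome vector order: (T0.R0,T1.R0,T1.R1)
SC: 9 outcomes — {000, 001, 011, 020, 021, 100, 101, 111, 121}
claimed∖SC = {120}

spurious: T0.R0=1 T1.R0=2 T1.R1=0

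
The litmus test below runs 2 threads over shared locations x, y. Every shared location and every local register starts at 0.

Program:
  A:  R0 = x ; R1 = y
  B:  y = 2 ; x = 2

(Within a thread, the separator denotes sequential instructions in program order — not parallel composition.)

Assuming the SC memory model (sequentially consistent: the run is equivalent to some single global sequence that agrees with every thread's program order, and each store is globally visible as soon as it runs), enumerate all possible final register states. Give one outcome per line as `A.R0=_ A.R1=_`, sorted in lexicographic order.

A.R0=0 A.R1=0
A.R0=0 A.R1=2
A.R0=2 A.R1=2

outcome vector order: (A.R0,A.R1)
|SC outcomes| = 3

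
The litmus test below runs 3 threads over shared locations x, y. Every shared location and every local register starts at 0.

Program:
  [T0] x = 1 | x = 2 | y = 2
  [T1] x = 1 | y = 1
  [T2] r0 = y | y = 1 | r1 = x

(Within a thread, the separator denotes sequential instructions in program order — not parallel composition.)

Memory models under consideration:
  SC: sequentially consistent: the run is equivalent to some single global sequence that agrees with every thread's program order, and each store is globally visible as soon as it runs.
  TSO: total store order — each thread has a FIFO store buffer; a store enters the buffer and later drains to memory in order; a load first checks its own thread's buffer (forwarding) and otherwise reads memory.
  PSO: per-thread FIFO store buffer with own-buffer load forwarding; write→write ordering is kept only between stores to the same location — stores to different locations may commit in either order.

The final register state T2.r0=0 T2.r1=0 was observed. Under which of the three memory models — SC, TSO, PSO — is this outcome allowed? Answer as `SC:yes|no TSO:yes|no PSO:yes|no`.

SC:yes TSO:yes PSO:yes

outcome vector order: (T2.r0,T2.r1)
SC (7): 00 01 02 11 12 21 22
TSO (7): 00 01 02 11 12 21 22
PSO (9): 00 01 02 10 11 12 20 21 22
target 00 ∈ {SC,TSO,PSO}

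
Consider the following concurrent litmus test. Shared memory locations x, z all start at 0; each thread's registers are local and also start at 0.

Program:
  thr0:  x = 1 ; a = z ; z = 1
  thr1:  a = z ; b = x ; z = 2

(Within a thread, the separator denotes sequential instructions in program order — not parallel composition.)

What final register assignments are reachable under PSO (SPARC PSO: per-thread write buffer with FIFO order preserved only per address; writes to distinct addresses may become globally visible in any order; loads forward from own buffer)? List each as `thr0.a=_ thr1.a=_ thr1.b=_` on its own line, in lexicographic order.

thr0.a=0 thr1.a=0 thr1.b=0
thr0.a=0 thr1.a=0 thr1.b=1
thr0.a=0 thr1.a=1 thr1.b=0
thr0.a=0 thr1.a=1 thr1.b=1
thr0.a=2 thr1.a=0 thr1.b=0
thr0.a=2 thr1.a=0 thr1.b=1

outcome vector order: (thr0.a,thr1.a,thr1.b)
|PSO outcomes| = 6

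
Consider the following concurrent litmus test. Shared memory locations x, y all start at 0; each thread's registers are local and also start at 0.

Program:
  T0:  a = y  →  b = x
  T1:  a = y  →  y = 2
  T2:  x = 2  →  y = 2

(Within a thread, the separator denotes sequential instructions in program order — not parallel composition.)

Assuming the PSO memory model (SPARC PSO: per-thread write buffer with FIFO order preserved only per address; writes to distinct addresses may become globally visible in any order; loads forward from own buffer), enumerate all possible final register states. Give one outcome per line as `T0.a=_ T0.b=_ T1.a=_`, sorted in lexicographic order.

T0.a=0 T0.b=0 T1.a=0
T0.a=0 T0.b=0 T1.a=2
T0.a=0 T0.b=2 T1.a=0
T0.a=0 T0.b=2 T1.a=2
T0.a=2 T0.b=0 T1.a=0
T0.a=2 T0.b=0 T1.a=2
T0.a=2 T0.b=2 T1.a=0
T0.a=2 T0.b=2 T1.a=2

outcome vector order: (T0.a,T0.b,T1.a)
|PSO outcomes| = 8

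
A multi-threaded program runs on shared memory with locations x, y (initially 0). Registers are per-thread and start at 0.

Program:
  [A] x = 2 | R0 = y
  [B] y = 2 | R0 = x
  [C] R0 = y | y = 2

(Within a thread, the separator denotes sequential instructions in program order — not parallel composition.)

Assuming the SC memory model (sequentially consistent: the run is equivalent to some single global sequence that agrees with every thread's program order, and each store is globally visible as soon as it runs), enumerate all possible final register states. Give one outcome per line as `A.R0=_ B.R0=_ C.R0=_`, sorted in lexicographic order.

A.R0=0 B.R0=2 C.R0=0
A.R0=0 B.R0=2 C.R0=2
A.R0=2 B.R0=0 C.R0=0
A.R0=2 B.R0=0 C.R0=2
A.R0=2 B.R0=2 C.R0=0
A.R0=2 B.R0=2 C.R0=2

outcome vector order: (A.R0,B.R0,C.R0)
|SC outcomes| = 6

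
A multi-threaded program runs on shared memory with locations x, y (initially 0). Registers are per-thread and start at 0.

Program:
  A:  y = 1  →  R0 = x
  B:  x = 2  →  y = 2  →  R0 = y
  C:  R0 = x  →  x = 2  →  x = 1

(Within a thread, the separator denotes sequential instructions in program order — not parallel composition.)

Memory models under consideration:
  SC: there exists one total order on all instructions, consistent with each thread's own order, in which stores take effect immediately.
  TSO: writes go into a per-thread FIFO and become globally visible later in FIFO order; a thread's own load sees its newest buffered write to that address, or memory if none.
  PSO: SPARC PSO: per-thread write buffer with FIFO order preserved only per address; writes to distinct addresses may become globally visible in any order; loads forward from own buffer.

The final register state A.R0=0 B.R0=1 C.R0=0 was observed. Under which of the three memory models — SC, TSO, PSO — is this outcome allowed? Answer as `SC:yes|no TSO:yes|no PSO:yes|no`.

SC:no TSO:yes PSO:yes

outcome vector order: (A.R0,B.R0,C.R0)
under SC → 020 022 110 112 120 122 210 212 220 222
under TSO → 010 012 020 022 110 112 120 122 210 212 220 222
under PSO → 010 012 020 022 110 112 120 122 210 212 220 222
target 010 ∈ {TSO,PSO}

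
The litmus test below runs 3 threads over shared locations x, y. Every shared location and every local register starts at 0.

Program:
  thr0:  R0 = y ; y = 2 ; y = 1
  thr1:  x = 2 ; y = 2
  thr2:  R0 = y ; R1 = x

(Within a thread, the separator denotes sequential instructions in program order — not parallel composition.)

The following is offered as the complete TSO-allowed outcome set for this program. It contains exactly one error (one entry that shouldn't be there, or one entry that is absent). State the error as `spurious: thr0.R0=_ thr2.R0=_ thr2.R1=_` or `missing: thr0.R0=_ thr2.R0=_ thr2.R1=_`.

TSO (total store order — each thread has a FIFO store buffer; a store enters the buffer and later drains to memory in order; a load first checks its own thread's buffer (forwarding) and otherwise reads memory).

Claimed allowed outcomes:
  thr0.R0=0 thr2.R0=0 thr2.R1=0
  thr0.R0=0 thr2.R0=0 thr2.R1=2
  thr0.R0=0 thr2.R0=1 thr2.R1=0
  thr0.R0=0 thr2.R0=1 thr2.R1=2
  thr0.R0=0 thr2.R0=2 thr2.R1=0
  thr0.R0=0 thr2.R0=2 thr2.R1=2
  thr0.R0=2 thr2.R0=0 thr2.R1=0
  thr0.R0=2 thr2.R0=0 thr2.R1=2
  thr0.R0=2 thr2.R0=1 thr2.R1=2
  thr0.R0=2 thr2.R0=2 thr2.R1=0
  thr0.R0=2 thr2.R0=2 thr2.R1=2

outcome vector order: (thr0.R0,thr2.R0,thr2.R1)
[TSO] allowed = {0/0/0 0/0/2 0/1/0 0/1/2 0/2/0 0/2/2 2/0/0 2/0/2 2/1/2 2/2/2}
claimed∖TSO = {2/2/0}

spurious: thr0.R0=2 thr2.R0=2 thr2.R1=0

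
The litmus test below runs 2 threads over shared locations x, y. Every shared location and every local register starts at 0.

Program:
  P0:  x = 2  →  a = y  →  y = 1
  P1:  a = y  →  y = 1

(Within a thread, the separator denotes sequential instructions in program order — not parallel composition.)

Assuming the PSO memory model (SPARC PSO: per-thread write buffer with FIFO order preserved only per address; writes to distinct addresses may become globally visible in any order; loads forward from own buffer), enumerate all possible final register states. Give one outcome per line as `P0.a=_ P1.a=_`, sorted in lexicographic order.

outcome vector order: (P0.a,P1.a)
|PSO outcomes| = 3

P0.a=0 P1.a=0
P0.a=0 P1.a=1
P0.a=1 P1.a=0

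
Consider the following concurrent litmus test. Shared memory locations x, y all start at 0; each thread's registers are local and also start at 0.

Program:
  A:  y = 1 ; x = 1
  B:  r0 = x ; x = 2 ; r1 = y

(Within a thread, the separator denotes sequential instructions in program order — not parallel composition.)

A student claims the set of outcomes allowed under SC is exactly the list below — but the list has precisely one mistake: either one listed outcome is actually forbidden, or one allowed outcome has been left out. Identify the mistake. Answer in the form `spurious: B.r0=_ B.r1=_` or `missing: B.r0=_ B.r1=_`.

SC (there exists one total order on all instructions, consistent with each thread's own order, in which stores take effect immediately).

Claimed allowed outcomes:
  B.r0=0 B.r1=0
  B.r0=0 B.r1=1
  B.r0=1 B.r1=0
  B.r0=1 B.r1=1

spurious: B.r0=1 B.r1=0

outcome vector order: (B.r0,B.r1)
under SC → 00, 01, 11
claimed∖SC = {10}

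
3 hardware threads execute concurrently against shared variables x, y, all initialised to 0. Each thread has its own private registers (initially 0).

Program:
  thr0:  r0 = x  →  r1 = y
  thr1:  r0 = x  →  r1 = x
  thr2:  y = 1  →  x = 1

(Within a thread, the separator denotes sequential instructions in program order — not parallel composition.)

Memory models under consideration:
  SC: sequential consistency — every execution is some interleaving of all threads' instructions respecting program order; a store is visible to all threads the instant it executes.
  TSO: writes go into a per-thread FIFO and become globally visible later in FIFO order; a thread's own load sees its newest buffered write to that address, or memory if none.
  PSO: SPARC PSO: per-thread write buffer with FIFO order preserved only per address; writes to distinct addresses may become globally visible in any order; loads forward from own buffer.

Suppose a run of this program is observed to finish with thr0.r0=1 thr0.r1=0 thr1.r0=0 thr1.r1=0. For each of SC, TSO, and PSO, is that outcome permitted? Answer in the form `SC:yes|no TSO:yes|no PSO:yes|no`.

SC:no TSO:no PSO:yes

outcome vector order: (thr0.r0,thr0.r1,thr1.r0,thr1.r1)
SC (9): 0/0/0/0; 0/0/0/1; 0/0/1/1; 0/1/0/0; 0/1/0/1; 0/1/1/1; 1/1/0/0; 1/1/0/1; 1/1/1/1
TSO (9): 0/0/0/0; 0/0/0/1; 0/0/1/1; 0/1/0/0; 0/1/0/1; 0/1/1/1; 1/1/0/0; 1/1/0/1; 1/1/1/1
PSO (12): 0/0/0/0; 0/0/0/1; 0/0/1/1; 0/1/0/0; 0/1/0/1; 0/1/1/1; 1/0/0/0; 1/0/0/1; 1/0/1/1; 1/1/0/0; 1/1/0/1; 1/1/1/1
target 1/0/0/0 ∈ {PSO}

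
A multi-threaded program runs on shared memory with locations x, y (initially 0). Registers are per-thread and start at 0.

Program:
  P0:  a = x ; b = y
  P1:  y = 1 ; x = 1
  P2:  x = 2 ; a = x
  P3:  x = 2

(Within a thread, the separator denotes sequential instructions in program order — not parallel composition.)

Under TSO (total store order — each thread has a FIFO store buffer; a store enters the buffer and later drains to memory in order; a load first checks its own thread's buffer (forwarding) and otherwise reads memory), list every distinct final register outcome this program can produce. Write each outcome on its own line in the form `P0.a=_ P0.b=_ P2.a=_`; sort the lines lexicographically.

outcome vector order: (P0.a,P0.b,P2.a)
|TSO outcomes| = 10

P0.a=0 P0.b=0 P2.a=1
P0.a=0 P0.b=0 P2.a=2
P0.a=0 P0.b=1 P2.a=1
P0.a=0 P0.b=1 P2.a=2
P0.a=1 P0.b=1 P2.a=1
P0.a=1 P0.b=1 P2.a=2
P0.a=2 P0.b=0 P2.a=1
P0.a=2 P0.b=0 P2.a=2
P0.a=2 P0.b=1 P2.a=1
P0.a=2 P0.b=1 P2.a=2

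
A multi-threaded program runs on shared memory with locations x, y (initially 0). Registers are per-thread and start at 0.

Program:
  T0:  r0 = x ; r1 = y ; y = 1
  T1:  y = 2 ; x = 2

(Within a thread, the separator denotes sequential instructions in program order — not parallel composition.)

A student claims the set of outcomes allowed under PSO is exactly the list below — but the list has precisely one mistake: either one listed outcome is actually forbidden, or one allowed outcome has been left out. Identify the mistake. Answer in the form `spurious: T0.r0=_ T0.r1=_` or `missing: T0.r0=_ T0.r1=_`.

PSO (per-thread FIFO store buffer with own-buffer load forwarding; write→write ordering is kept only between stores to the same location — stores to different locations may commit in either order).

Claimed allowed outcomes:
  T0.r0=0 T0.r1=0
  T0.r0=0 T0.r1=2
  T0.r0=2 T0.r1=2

outcome vector order: (T0.r0,T0.r1)
[PSO] allowed = {(0,0), (0,2), (2,0), (2,2)}
PSO∖claimed = {(2,0)}

missing: T0.r0=2 T0.r1=0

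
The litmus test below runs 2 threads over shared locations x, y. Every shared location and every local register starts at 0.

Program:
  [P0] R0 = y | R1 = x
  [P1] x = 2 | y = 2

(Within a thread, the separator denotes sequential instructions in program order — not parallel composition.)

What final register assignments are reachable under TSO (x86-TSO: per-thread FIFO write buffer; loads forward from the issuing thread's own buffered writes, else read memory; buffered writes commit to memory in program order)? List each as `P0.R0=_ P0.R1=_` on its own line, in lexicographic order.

P0.R0=0 P0.R1=0
P0.R0=0 P0.R1=2
P0.R0=2 P0.R1=2

outcome vector order: (P0.R0,P0.R1)
|TSO outcomes| = 3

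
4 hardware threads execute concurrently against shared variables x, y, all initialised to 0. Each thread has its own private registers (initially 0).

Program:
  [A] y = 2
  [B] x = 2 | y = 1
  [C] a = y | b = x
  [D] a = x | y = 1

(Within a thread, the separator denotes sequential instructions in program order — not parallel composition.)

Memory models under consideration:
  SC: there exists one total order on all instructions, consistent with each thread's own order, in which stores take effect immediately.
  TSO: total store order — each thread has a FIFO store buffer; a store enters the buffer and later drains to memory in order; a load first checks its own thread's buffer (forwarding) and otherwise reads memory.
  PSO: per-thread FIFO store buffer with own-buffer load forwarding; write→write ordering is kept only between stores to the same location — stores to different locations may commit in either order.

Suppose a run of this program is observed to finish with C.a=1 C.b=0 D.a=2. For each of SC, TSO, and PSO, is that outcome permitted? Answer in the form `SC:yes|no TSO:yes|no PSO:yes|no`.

SC:no TSO:no PSO:yes

outcome vector order: (C.a,C.b,D.a)
SC (11): (0,0,0) (0,0,2) (0,2,0) (0,2,2) (1,0,0) (1,2,0) (1,2,2) (2,0,0) (2,0,2) (2,2,0) (2,2,2)
TSO (11): (0,0,0) (0,0,2) (0,2,0) (0,2,2) (1,0,0) (1,2,0) (1,2,2) (2,0,0) (2,0,2) (2,2,0) (2,2,2)
PSO (12): (0,0,0) (0,0,2) (0,2,0) (0,2,2) (1,0,0) (1,0,2) (1,2,0) (1,2,2) (2,0,0) (2,0,2) (2,2,0) (2,2,2)
target (1,0,2) ∈ {PSO}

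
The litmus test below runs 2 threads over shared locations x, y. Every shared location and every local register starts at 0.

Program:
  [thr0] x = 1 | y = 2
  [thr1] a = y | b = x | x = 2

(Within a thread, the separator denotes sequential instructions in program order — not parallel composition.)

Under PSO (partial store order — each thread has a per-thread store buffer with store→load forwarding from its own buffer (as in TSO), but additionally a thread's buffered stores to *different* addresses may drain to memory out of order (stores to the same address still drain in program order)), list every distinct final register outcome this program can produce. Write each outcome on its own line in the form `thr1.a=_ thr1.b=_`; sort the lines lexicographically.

thr1.a=0 thr1.b=0
thr1.a=0 thr1.b=1
thr1.a=2 thr1.b=0
thr1.a=2 thr1.b=1

outcome vector order: (thr1.a,thr1.b)
|PSO outcomes| = 4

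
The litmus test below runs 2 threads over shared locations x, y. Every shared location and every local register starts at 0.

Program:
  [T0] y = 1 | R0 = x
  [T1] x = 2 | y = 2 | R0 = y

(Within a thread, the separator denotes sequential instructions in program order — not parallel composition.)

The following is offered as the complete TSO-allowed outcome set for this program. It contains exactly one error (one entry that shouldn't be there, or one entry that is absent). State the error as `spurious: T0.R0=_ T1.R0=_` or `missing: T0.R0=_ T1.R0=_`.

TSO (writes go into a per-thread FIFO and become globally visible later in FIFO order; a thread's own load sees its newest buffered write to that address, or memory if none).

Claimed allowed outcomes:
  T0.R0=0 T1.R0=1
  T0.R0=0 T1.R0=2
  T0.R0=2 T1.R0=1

missing: T0.R0=2 T1.R0=2

outcome vector order: (T0.R0,T1.R0)
TSO (4): (0,1), (0,2), (2,1), (2,2)
TSO∖claimed = {(2,2)}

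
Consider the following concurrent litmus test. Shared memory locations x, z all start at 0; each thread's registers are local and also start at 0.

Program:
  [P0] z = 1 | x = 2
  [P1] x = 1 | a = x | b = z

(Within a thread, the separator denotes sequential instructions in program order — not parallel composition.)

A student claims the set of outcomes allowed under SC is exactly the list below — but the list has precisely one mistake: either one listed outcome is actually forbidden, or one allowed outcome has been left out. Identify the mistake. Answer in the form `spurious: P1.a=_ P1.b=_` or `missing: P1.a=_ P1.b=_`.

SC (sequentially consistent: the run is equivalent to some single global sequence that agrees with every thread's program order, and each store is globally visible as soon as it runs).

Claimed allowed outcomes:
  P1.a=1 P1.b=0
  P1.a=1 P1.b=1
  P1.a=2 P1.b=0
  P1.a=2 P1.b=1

spurious: P1.a=2 P1.b=0

outcome vector order: (P1.a,P1.b)
under SC → (1,0) (1,1) (2,1)
claimed∖SC = {(2,0)}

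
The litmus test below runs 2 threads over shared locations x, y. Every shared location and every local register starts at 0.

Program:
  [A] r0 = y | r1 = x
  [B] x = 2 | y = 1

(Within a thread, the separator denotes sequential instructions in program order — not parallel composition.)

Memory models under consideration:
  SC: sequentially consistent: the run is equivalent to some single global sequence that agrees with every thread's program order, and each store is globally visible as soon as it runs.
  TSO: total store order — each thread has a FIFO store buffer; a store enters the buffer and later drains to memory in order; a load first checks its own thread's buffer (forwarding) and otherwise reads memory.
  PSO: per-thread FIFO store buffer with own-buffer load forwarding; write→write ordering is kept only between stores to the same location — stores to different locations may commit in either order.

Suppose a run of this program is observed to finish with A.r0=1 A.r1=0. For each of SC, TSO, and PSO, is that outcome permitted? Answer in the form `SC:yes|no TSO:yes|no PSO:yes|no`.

SC:no TSO:no PSO:yes

outcome vector order: (A.r0,A.r1)
under SC → 00, 02, 12
under TSO → 00, 02, 12
under PSO → 00, 02, 10, 12
target 10 ∈ {PSO}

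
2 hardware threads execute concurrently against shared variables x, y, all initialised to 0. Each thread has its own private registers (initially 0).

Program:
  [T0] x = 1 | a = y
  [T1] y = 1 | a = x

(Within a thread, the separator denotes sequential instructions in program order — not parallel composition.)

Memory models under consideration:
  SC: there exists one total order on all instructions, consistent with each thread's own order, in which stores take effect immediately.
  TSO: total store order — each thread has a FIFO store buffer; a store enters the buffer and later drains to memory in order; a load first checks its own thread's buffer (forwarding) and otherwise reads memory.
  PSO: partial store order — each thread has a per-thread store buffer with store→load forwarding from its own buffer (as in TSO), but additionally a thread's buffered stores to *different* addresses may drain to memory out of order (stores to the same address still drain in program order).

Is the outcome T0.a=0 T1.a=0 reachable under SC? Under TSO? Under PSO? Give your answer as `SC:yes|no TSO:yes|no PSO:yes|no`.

SC:no TSO:yes PSO:yes

outcome vector order: (T0.a,T1.a)
under SC → <0 1> <1 0> <1 1>
under TSO → <0 0> <0 1> <1 0> <1 1>
under PSO → <0 0> <0 1> <1 0> <1 1>
target <0 0> ∈ {TSO,PSO}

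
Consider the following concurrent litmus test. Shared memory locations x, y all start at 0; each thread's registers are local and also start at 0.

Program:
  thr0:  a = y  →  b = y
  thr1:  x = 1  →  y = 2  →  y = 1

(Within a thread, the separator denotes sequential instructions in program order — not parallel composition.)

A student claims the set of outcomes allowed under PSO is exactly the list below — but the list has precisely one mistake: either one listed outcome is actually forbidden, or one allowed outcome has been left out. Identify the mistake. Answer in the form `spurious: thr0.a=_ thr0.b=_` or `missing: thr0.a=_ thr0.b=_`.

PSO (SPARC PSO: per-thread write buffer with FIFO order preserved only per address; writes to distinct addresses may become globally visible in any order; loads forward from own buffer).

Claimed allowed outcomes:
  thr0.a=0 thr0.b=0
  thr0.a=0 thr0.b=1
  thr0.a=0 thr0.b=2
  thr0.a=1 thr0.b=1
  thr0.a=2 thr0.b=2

missing: thr0.a=2 thr0.b=1

outcome vector order: (thr0.a,thr0.b)
[PSO] allowed = {<0 0> <0 1> <0 2> <1 1> <2 1> <2 2>}
PSO∖claimed = {<2 1>}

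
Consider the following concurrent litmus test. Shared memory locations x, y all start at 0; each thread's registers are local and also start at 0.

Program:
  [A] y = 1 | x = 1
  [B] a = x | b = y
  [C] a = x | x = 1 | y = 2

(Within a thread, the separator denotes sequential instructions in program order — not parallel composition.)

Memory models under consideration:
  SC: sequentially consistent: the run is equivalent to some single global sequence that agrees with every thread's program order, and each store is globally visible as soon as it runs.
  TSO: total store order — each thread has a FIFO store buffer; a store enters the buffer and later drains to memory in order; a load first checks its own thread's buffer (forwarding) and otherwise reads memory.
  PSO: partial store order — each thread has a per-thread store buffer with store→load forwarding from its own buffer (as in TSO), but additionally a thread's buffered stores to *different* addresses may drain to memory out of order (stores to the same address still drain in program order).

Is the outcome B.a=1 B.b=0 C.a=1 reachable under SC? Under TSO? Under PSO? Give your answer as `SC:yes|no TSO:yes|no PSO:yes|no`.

outcome vector order: (B.a,B.b,C.a)
[SC] allowed = {0/0/0 0/0/1 0/1/0 0/1/1 0/2/0 0/2/1 1/0/0 1/1/0 1/1/1 1/2/0 1/2/1}
[TSO] allowed = {0/0/0 0/0/1 0/1/0 0/1/1 0/2/0 0/2/1 1/0/0 1/1/0 1/1/1 1/2/0 1/2/1}
[PSO] allowed = {0/0/0 0/0/1 0/1/0 0/1/1 0/2/0 0/2/1 1/0/0 1/0/1 1/1/0 1/1/1 1/2/0 1/2/1}
target 1/0/1 ∈ {PSO}

SC:no TSO:no PSO:yes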